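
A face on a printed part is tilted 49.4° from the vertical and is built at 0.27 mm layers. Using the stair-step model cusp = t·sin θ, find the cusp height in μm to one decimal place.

205.0 μm

h_c = t·sin θ = 0.27 × 0.7593 = 0.205011 mm (205.0 μm).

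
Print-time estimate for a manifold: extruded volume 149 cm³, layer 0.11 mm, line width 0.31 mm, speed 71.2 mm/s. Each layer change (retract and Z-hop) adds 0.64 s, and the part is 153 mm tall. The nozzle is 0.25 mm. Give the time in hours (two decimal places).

17.29 hours

Line area: 0.11 × 0.31 → 0.0341 mm².
Path length: 149000 mm³ / 0.0341 mm² → 4369501.5 mm.
Print-move time = 4369501.5 / 71.2 = 61369.4 s.
Number of layers: 153 / 0.11 → 1391 (rounded up).
Z-hop total = 1391 × 0.64 = 890.24 s.
Altogether 61369.4 + 890.24 = 62259.64 s, i.e. 17.29 hours.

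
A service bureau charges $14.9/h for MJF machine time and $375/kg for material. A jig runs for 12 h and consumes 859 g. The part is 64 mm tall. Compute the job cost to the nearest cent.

$500.93

Machine cost = 14.9 × 12 = $178.80.
Material cost = 375 × 859/1000, so $322.125.
Job cost: 178.80 + 322.125 = 500.925 ≈ $500.93.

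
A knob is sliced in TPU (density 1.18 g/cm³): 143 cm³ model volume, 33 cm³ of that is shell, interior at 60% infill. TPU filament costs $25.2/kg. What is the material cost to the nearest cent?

Volume inside the shell = 143 − 33 = 110 cm³.
Infill volume = 0.60 × 110, so 66 cm³.
Deposited volume = 33 + 66, so 99 cm³.
Mass: 99 × 1.18 → 116.82 g.
Cost = 116.82 g / 1000 × $25.2/kg = $2.94.

$2.94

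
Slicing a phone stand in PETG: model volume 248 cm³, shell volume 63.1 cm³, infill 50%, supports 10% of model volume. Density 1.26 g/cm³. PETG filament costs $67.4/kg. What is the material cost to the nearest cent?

Volume inside the shell: 248 − 63.1 → 184.9 cm³.
Deposited infill: 0.50 × 184.9 → 92.45 cm³.
Support = 0.10 × 248, so 24.8 cm³.
Deposited volume: 63.1 + 92.45 + 24.8 → 180.35 cm³.
Mass = 180.35 × 1.26, so 227.241 g.
Cost = 227.241 g / 1000 × $67.4/kg = $15.32.

$15.32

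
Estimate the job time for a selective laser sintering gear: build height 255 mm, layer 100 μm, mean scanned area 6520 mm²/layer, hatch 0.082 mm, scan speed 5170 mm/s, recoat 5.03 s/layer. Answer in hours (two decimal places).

Number of layers: 255 / 0.1 → 2550 (rounded up).
Hatch length per layer: 6520 / 0.082 → 79512.2 mm.
Per-layer scan time = 79512.2 / 5170, so 15.3795 s.
Layer cycle = 15.3795 + 5.03, so 20.4095 s.
Build time = 2550 × 20.4095 = 52044.225 s = 14.46 hours.

14.46 hours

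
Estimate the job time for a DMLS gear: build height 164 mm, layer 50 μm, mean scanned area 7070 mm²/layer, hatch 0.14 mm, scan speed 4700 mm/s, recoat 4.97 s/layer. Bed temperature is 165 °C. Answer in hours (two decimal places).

14.32 hours

Layers = ⌈164/0.05⌉ = 3280.
Hatch length per layer = 7070 / 0.14, so 50500 mm.
Per-layer scan time = 50500 / 4700 = 10.7447 s.
Layer cycle: 10.7447 + 4.97 → 15.7147 s.
Total: 3280 × 15.7147 s = 51544.216 s → 14.32 hours.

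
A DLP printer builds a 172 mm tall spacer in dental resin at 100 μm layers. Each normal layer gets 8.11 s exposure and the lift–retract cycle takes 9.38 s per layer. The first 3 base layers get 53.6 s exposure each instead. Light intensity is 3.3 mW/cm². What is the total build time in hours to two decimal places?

Number of layers: 172 / 0.1 → 1720 (rounded up).
Bottom layers = 3 × (53.6 + 9.38) = 188.94 s.
Regular layers: 1717 × (8.11 + 9.38) → 30030.33 s.
Sum: 188.94 + 30030.33 = 30219.27 s → 8.39 hours.

8.39 hours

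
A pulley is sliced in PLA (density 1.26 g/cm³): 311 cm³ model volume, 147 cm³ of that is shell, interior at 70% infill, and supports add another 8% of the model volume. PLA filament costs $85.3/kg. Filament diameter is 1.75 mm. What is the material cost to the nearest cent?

$30.81

Volume inside the shell = 311 − 147, so 164 cm³.
Infill volume = 0.70 × 164 = 114.8 cm³.
Support = 0.08 × 311 = 24.88 cm³.
Total printed volume = 147 + 114.8 + 24.88, so 286.68 cm³.
Mass = 286.68 × 1.26, so 361.2168 g.
Cost = 361.2168 g / 1000 × $85.3/kg = $30.81.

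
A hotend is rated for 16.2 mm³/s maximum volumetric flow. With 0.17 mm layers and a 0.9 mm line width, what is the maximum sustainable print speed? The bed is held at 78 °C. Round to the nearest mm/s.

106 mm/s

A = 0.17 × 0.9, so 0.153 mm².
Max speed = 16.2 / 0.153 = 105.88 ≈ 106 mm/s.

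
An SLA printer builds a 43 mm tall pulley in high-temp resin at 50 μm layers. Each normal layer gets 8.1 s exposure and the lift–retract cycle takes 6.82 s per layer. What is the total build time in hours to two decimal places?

3.56 hours

Number of layers: 43 / 0.05 → 860 (rounded up).
Per-layer time: 8.1 + 6.82 → 14.92 s.
Total = 860 × 14.92 = 12831.2 s = 3.56 hours.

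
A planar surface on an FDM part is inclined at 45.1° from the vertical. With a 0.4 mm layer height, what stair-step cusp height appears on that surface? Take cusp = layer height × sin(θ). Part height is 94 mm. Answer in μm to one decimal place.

sin(45.1°) = 0.7083, so cusp = 0.4 × 0.7083 = 0.28332 mm → 283.3 μm.

283.3 μm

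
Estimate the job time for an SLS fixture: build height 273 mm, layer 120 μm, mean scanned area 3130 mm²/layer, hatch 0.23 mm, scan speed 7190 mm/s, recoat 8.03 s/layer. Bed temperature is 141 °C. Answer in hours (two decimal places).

Number of layers: 273 / 0.12 → 2275 (rounded up).
Hatch length per layer = 3130 / 0.23 = 13608.7 mm.
Laser time per layer: 13608.7 / 7190 → 1.8927 s.
Time per layer: 1.8927 + 8.03 → 9.9227 s.
2275 layers × 9.9227 s/layer = 22574.1425 s, i.e. 6.27 hours.

6.27 hours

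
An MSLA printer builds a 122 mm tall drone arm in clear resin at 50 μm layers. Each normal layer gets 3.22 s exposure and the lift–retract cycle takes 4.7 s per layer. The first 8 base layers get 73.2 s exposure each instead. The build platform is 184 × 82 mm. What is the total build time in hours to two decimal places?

Number of layers: 122 / 0.05 → 2440 (rounded up).
Burn-in layers = 8 × (73.2 + 4.7) = 623.2 s.
Normal layers: 2432 × (3.22 + 4.7) → 19261.44 s.
Sum: 623.2 + 19261.44 = 19884.64 s → 5.52 hours.

5.52 hours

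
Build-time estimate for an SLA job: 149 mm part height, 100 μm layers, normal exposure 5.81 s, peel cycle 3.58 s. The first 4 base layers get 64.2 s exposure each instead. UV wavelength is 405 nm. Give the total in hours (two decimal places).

Layer count = ceil(149 / 0.1) = 1490.
Base layers = 4 × (64.2 + 3.58), so 271.12 s.
Normal layers = 1486 × (5.81 + 3.58), so 13953.54 s.
Sum: 271.12 + 13953.54 = 14224.66 s → 3.95 hours.

3.95 hours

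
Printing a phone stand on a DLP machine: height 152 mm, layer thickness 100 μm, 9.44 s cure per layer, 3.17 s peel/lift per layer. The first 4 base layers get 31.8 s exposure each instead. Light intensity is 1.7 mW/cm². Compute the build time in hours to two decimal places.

5.35 hours

Number of layers: 152 / 0.1 → 1520 (rounded up).
Base layers = 4 × (31.8 + 3.17) = 139.88 s.
Normal layers = 1516 × (9.44 + 3.17) = 19116.76 s.
Sum: 139.88 + 19116.76 = 19256.64 s → 5.35 hours.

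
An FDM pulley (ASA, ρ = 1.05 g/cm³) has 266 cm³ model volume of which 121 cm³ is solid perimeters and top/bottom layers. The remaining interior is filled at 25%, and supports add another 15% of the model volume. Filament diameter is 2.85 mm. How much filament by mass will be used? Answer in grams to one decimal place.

Infill region = 266 − 121, so 145 cm³.
Deposited infill = 0.25 × 145, so 36.25 cm³.
Support = 0.15 × 266, so 39.9 cm³.
Deposited volume = 121 + 36.25 + 39.9 = 197.15 cm³.
Mass = 197.15 × 1.05 = 207.0075 g.

207.0 g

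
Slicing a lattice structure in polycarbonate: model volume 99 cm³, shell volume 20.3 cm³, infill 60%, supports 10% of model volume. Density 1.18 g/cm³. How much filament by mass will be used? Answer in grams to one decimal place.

91.4 g

Volume inside the shell = 99 − 20.3, so 78.7 cm³.
Infill deposited: 0.60 × 78.7 → 47.22 cm³.
Support: 0.10 × 99 → 9.9 cm³.
Deposited volume = 20.3 + 47.22 + 9.9 = 77.42 cm³.
Mass: 77.42 × 1.18 → 91.3556 g.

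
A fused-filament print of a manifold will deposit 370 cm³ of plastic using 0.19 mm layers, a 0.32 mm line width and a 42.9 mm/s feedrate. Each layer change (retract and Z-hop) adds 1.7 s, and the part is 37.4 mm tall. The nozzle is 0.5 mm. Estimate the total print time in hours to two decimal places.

39.50 hours

Bead cross-section = 0.19 × 0.32 = 0.0608 mm².
Total extruded path = 370000/0.0608 = 6085526.3 mm.
Extrusion time = 6085526.3 / 42.9, so 141853.8 s.
Layers = ⌈37.4/0.19⌉ = 197.
Layer-change overhead = 197 × 1.7, so 334.9 s.
Total = 141853.8 + 334.9 = 142188.7 s = 39.50 hours.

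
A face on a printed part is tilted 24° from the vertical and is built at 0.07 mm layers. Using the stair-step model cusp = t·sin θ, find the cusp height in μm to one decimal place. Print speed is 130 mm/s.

28.5 μm

sin(24°) = 0.4067, so cusp = 0.07 × 0.4067 = 0.028469 mm → 28.5 μm.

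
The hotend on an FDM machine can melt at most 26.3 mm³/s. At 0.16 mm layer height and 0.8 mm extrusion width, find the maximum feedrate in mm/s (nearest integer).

205 mm/s

Extrusion cross-section: 0.16 × 0.8 → 0.128 mm².
Max speed = 26.3 / 0.128 = 205.47 ≈ 205 mm/s.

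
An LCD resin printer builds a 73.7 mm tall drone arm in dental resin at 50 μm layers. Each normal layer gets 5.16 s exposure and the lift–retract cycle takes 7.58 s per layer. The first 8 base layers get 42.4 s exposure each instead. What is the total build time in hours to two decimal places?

Number of layers: 73.7 / 0.05 → 1474 (rounded up).
Base layers: 8 × (42.4 + 7.58) → 399.84 s.
Normal layers = 1466 × (5.16 + 7.58) = 18676.84 s.
Total = 399.84 + 18676.84 = 19076.68 s = 5.30 hours.

5.30 hours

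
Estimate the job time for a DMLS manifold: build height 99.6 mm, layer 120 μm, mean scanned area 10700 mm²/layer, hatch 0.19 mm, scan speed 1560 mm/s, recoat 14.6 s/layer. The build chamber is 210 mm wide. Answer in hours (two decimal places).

Layer count = ceil(99.6 / 0.12) = 830.
Hatch length per layer: 10700 / 0.19 → 56315.8 mm.
Laser time per layer = 56315.8 / 1560, so 36.0999 s.
Per-layer time = 36.0999 + 14.6 = 50.6999 s.
Total: 830 × 50.6999 s = 42080.917 s → 11.69 hours.

11.69 hours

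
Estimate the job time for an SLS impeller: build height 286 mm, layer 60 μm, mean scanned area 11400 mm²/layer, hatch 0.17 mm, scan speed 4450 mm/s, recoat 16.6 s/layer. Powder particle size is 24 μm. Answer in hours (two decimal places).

Number of layers: 286 / 0.06 → 4767 (rounded up).
Hatch length per layer = 11400 / 0.17, so 67058.8 mm.
Scan time per layer = 67058.8 / 4450 = 15.0694 s.
Per-layer time: 15.0694 + 16.6 → 31.6694 s.
4767 layers × 31.6694 s/layer = 150968.0298 s, i.e. 41.94 hours.

41.94 hours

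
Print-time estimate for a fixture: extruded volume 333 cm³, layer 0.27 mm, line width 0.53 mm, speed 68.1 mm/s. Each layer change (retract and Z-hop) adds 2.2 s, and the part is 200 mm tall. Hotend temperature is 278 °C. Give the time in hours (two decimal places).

9.94 hours

Line area: 0.27 × 0.53 → 0.1431 mm².
Path length: 333000 mm³ / 0.1431 mm² → 2327044 mm.
Print-move time = 2327044 / 68.1 = 34171 s.
Layer count = ceil(200 / 0.27) = 741.
Z-hop total: 741 × 2.2 → 1630.2 s.
Total = 34171 + 1630.2 = 35801.2 s = 9.94 hours.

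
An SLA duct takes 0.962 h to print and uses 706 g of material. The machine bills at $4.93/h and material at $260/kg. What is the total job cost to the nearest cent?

Machine-time cost = 4.93 × 0.962, so $4.74266.
Material cost: 260 × 706/1000 → $183.56.
Job cost: 4.74266 + 183.56 = 188.30266 ≈ $188.30.

$188.30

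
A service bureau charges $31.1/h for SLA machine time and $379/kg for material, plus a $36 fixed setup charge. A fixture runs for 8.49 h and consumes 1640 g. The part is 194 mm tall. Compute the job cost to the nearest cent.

$921.60

Time charge = 31.1 × 8.49, so $264.039.
Material cost = 379 × 1640/1000, so $621.56.
Total = 264.039 + 621.56 + 36 = 921.599 ≈ $921.60.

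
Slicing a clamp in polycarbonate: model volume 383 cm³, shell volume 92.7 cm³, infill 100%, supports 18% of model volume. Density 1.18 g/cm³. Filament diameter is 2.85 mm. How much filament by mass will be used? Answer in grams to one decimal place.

Infill region: 383 − 92.7 → 290.3 cm³.
Infill deposited = 1.00 × 290.3 = 290.3 cm³.
Support: 0.18 × 383 → 68.94 cm³.
Total extruded = 92.7 + 290.3 + 68.94, so 451.94 cm³.
Mass = 451.94 × 1.18, so 533.2892 g.

533.3 g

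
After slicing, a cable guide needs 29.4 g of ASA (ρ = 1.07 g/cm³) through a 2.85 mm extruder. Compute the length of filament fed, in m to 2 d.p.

Extruded volume: 29.4/1.07 = 27.4766 cm³ (27476.6 mm³).
Filament cross-section = π × (2.85/2)² = 6.3794 mm².
Length = 27476.6 / 6.3794 = 4307.08 mm = 4.31 m.

4.31 m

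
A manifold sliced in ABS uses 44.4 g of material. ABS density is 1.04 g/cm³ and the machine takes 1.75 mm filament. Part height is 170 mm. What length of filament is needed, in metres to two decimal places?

Volume = 44.4 g / 1.04 g·cm⁻³ = 42.6923 cm³ = 42692.3 mm³.
Filament cross-section = π × (1.75/2)² = 2.4053 mm².
L = V/A = 42692.3/2.4053 = 17749.26 mm → 17.75 m.

17.75 m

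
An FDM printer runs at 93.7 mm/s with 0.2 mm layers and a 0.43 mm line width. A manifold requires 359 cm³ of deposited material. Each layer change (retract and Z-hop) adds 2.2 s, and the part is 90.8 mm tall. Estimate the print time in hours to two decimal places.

Line area = 0.2 × 0.43 = 0.086 mm².
Path length: 359000 mm³ / 0.086 mm² → 4174418.6 mm.
Time extruding: 4174418.6 / 93.7 → 44550.9 s.
Layers = ⌈90.8/0.2⌉ = 454.
Layer-change overhead = 454 × 2.2, so 998.8 s.
Total = 44550.9 + 998.8 = 45549.7 s = 12.65 hours.

12.65 hours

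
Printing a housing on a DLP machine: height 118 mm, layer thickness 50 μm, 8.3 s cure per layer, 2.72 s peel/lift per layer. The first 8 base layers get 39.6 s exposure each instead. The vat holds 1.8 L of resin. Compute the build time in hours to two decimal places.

7.29 hours

Number of layers: 118 / 0.05 → 2360 (rounded up).
Burn-in layers = 8 × (39.6 + 2.72), so 338.56 s.
Normal layers: 2352 × (8.3 + 2.72) → 25919.04 s.
Total = 338.56 + 25919.04 = 26257.6 s = 7.29 hours.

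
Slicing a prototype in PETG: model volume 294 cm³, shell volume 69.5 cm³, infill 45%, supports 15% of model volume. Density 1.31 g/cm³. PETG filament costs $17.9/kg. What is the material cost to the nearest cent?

$5.03

Infill region = 294 − 69.5, so 224.5 cm³.
Infill deposited: 0.45 × 224.5 → 101.025 cm³.
Support = 0.15 × 294, so 44.1 cm³.
Deposited volume = 69.5 + 101.025 + 44.1, so 214.625 cm³.
Mass = 214.625 × 1.31, so 281.15875 g.
Cost = 281.15875 g / 1000 × $17.9/kg = $5.03.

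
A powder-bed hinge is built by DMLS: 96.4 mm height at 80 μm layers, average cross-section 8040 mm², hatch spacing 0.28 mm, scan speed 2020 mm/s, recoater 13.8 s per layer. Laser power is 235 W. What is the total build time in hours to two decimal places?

Layer count = ceil(96.4 / 0.08) = 1205.
Hatch length per layer = 8040 / 0.28 = 28714.3 mm.
Laser time per layer: 28714.3 / 2020 → 14.215 s.
Time per layer = 14.215 + 13.8 = 28.015 s.
1205 layers × 28.015 s/layer = 33758.075 s, i.e. 9.38 hours.

9.38 hours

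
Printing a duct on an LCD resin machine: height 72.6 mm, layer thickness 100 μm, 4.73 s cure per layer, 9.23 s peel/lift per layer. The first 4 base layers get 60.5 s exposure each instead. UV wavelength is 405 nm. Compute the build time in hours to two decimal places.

2.88 hours

Layer count = ceil(72.6 / 0.1) = 726.
Burn-in layers: 4 × (60.5 + 9.23) → 278.92 s.
Normal layers = 722 × (4.73 + 9.23) = 10079.12 s.
Sum: 278.92 + 10079.12 = 10358.04 s → 2.88 hours.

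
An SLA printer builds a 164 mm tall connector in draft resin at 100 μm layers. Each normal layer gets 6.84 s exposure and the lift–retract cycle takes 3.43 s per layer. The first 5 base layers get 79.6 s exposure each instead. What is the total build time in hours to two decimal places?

Number of layers: 164 / 0.1 → 1640 (rounded up).
Base layers = 5 × (79.6 + 3.43), so 415.15 s.
Normal layers = 1635 × (6.84 + 3.43) = 16791.45 s.
Total = 415.15 + 16791.45 = 17206.6 s = 4.78 hours.

4.78 hours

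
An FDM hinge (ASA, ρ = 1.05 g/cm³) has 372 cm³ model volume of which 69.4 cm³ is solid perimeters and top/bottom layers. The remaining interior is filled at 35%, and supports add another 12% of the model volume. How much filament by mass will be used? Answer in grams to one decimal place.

230.9 g

Interior volume: 372 − 69.4 → 302.6 cm³.
Infill volume: 0.35 × 302.6 → 105.91 cm³.
Support = 0.12 × 372, so 44.64 cm³.
Deposited volume: 69.4 + 105.91 + 44.64 → 219.95 cm³.
Mass: 219.95 × 1.05 → 230.9475 g.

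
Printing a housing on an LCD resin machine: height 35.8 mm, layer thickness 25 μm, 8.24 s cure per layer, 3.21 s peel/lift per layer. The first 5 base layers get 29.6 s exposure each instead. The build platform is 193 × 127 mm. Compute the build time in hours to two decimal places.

4.58 hours

Layer count = ceil(35.8 / 0.025) = 1432.
Bottom layers: 5 × (29.6 + 3.21) → 164.05 s.
Regular layers = 1427 × (8.24 + 3.21), so 16339.15 s.
Sum: 164.05 + 16339.15 = 16503.2 s → 4.58 hours.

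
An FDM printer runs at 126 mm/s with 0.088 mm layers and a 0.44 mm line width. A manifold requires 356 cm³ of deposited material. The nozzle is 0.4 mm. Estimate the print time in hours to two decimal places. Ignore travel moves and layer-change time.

Extrusion cross-section = 0.088 × 0.44, so 0.03872 mm².
Path length: 356000 mm³ / 0.03872 mm² → 9194214.9 mm.
Print-move time = 9194214.9 / 126, so 72970 s.
That's 72970 s → 20.27 hours.

20.27 hours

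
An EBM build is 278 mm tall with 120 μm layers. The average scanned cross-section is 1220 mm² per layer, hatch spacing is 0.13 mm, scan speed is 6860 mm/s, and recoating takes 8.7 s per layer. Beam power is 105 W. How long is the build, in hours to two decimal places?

Number of layers: 278 / 0.12 → 2317 (rounded up).
Scan path per layer: 1220 / 0.13 → 9384.6 mm.
Beam time per layer = 9384.6 / 6860, so 1.368 s.
Layer cycle: 1.368 + 8.7 → 10.068 s.
2317 layers × 10.068 s/layer = 23327.556 s, i.e. 6.48 hours.

6.48 hours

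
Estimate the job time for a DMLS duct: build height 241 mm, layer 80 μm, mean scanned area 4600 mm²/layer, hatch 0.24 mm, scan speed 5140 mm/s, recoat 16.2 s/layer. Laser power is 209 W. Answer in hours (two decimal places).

Layers = ⌈241/0.08⌉ = 3013.
Hatch length per layer: 4600 / 0.24 → 19166.7 mm.
Per-layer scan time: 19166.7 / 5140 → 3.7289 s.
Per-layer time = 3.7289 + 16.2, so 19.9289 s.
3013 layers × 19.9289 s/layer = 60045.7757 s, i.e. 16.68 hours.

16.68 hours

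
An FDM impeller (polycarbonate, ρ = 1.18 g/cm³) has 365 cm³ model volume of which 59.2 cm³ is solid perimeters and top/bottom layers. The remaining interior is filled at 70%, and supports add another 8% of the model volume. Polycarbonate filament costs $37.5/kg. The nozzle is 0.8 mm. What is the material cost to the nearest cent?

$13.38

Infill region: 365 − 59.2 → 305.8 cm³.
Infill deposited = 0.70 × 305.8, so 214.06 cm³.
Support = 0.08 × 365, so 29.2 cm³.
Deposited volume = 59.2 + 214.06 + 29.2 = 302.46 cm³.
Mass = 302.46 × 1.18, so 356.9028 g.
At $37.5/kg: 356.9028/1000 × 37.5 = $13.38.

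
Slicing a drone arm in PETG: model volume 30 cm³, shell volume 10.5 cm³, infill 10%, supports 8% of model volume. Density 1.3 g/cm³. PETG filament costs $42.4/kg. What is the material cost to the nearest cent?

Volume inside the shell: 30 − 10.5 → 19.5 cm³.
Infill volume = 0.10 × 19.5 = 1.95 cm³.
Support: 0.08 × 30 → 2.4 cm³.
Total extruded: 10.5 + 1.95 + 2.4 → 14.85 cm³.
Mass = 14.85 × 1.3 = 19.305 g.
Cost = 19.305 g / 1000 × $42.4/kg = $0.82.

$0.82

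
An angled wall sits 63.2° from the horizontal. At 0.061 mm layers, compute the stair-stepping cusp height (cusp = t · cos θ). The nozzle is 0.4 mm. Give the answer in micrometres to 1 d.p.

27.5 μm

Cusp = layer height × cos(63.2°) = 0.061 × 0.4509 = 0.027505 mm = 27.5 μm.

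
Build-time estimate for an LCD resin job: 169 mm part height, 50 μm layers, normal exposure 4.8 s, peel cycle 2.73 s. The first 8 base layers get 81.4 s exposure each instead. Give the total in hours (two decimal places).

7.24 hours

Layers = ⌈169/0.05⌉ = 3380.
Bottom layers = 8 × (81.4 + 2.73), so 673.04 s.
Regular layers = 3372 × (4.8 + 2.73) = 25391.16 s.
Total = 673.04 + 25391.16 = 26064.2 s = 7.24 hours.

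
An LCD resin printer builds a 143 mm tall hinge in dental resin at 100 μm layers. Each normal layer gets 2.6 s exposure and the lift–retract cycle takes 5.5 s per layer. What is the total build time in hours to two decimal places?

3.22 hours

Layer count = ceil(143 / 0.1) = 1430.
Each layer takes = 2.6 + 5.5 = 8.1 s.
Total = 1430 × 8.1 = 11583 s = 3.22 hours.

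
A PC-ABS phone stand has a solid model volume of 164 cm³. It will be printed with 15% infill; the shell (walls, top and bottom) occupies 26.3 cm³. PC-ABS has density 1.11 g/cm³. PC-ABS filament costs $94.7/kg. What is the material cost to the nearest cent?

$4.94

Volume inside the shell: 164 − 26.3 → 137.7 cm³.
Deposited infill: 0.15 × 137.7 → 20.655 cm³.
Deposited volume: 26.3 + 20.655 → 46.955 cm³.
Mass = 46.955 × 1.11 = 52.12005 g.
At $94.7/kg: 52.12005/1000 × 94.7 = $4.94.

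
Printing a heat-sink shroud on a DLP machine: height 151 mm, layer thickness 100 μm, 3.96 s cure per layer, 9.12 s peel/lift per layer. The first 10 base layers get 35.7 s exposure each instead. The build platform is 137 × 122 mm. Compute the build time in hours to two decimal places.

Layers = ⌈151/0.1⌉ = 1510.
Burn-in layers = 10 × (35.7 + 9.12) = 448.2 s.
Normal layers = 1500 × (3.96 + 9.12), so 19620 s.
Sum: 448.2 + 19620 = 20068.2 s → 5.57 hours.

5.57 hours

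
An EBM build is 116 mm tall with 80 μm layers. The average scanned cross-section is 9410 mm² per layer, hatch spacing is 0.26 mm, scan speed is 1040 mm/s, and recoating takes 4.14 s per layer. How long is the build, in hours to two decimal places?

15.68 hours

Layers = ⌈116/0.08⌉ = 1450.
Hatch length per layer = 9410 / 0.26 = 36192.3 mm.
Per-layer scan time = 36192.3 / 1040 = 34.8003 s.
Time per layer: 34.8003 + 4.14 → 38.9403 s.
Build time = 1450 × 38.9403 = 56463.435 s = 15.68 hours.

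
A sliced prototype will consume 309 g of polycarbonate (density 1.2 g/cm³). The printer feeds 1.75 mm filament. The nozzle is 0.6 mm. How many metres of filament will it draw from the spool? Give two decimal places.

Volume = 309 g / 1.2 g·cm⁻³ = 257.5 cm³ = 257500 mm³.
Cross-section of 1.75 mm filament: π·(1.75/2)² = 2.4053 mm².
L = V/A = 257500/2.4053 = 107055.25 mm → 107.06 m.

107.06 m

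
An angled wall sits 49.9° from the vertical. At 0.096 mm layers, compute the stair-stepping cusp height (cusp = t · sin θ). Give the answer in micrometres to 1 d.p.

Cusp = layer height × sin(49.9°) = 0.096 × 0.7649 = 0.07343 mm = 73.4 μm.

73.4 μm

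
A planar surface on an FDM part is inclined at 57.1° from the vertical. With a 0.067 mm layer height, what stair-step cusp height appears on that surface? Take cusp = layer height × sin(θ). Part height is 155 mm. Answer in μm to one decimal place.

56.3 μm

h_c = t·sin θ = 0.067 × 0.8396 = 0.056253 mm (56.3 μm).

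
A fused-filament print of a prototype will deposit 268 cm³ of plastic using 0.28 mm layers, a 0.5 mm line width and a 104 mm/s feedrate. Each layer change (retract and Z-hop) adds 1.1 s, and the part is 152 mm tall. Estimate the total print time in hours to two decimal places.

Extrusion cross-section: 0.28 × 0.5 → 0.14 mm².
Total extruded path = 268000/0.14 = 1914285.7 mm.
Print-move time: 1914285.7 / 104 → 18406.6 s.
Layer count = ceil(152 / 0.28) = 543.
Layer-change overhead = 543 × 1.1, so 597.3 s.
Altogether 18406.6 + 597.3 = 19003.9 s, i.e. 5.28 hours.

5.28 hours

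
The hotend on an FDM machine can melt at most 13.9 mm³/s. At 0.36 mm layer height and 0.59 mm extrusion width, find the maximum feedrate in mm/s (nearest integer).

65 mm/s

Extrusion cross-section = 0.36 × 0.59, so 0.2124 mm².
v_max = Q/A = 13.9/0.2124 = 65.44 mm/s → 65 mm/s.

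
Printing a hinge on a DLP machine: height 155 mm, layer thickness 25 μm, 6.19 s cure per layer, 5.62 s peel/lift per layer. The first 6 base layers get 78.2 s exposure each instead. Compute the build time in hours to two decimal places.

20.46 hours

Layer count = ceil(155 / 0.025) = 6200.
Burn-in layers = 6 × (78.2 + 5.62) = 502.92 s.
Remaining layers = 6194 × (6.19 + 5.62), so 73151.14 s.
Total = 502.92 + 73151.14 = 73654.06 s = 20.46 hours.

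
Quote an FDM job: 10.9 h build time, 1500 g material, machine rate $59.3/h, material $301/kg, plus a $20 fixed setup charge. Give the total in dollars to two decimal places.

Machine cost = 59.3 × 10.9, so $646.37.
Material cost = 301 × 1500/1000, so $451.50.
Total = 646.37 + 451.50 + 20 = $1117.87.

$1117.87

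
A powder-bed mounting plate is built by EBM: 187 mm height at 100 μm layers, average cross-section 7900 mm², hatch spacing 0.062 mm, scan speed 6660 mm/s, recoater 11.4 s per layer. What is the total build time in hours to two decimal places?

15.86 hours

Layer count = ceil(187 / 0.1) = 1870.
Hatch length per layer = 7900 / 0.062, so 127419.4 mm.
Per-layer scan time = 127419.4 / 6660 = 19.132 s.
Time per layer = 19.132 + 11.4 = 30.532 s.
Total: 1870 × 30.532 s = 57094.84 s → 15.86 hours.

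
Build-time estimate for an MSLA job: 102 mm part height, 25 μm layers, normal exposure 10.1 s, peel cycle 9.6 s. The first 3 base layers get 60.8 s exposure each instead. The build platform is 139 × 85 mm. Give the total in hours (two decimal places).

22.37 hours

Layer count = ceil(102 / 0.025) = 4080.
Base layers = 3 × (60.8 + 9.6), so 211.2 s.
Normal layers = 4077 × (10.1 + 9.6) = 80316.9 s.
Sum: 211.2 + 80316.9 = 80528.1 s → 22.37 hours.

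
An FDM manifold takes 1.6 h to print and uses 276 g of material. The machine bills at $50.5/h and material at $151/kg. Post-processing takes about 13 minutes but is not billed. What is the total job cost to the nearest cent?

Machine cost: 50.5 × 1.6 → $80.80.
Feedstock cost = 151 × 276/1000, so $41.676.
Total = 80.80 + 41.676 = 122.476 ≈ $122.48.

$122.48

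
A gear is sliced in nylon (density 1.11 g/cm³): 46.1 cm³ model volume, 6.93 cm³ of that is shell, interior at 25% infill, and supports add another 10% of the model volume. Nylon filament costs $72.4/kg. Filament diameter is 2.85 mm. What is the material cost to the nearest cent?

$1.71

Infill region: 46.1 − 6.93 → 39.17 cm³.
Infill volume = 0.25 × 39.17, so 9.7925 cm³.
Support = 0.10 × 46.1 = 4.61 cm³.
Total printed volume = 6.93 + 9.7925 + 4.61, so 21.3325 cm³.
Mass = 21.3325 × 1.11 = 23.679075 g.
Cost = 23.679075 g / 1000 × $72.4/kg = $1.71.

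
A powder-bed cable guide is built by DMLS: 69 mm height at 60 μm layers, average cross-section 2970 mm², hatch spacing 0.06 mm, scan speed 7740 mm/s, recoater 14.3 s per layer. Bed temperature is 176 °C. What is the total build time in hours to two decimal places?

Layer count = ceil(69 / 0.06) = 1150.
Hatch length per layer = 2970 / 0.06, so 49500 mm.
Laser time per layer = 49500 / 7740, so 6.3953 s.
Per-layer time = 6.3953 + 14.3, so 20.6953 s.
Total: 1150 × 20.6953 s = 23799.595 s → 6.61 hours.

6.61 hours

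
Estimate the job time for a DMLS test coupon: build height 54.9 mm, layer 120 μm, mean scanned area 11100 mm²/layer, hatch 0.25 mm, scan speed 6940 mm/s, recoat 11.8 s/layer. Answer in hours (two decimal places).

Number of layers: 54.9 / 0.12 → 458 (rounded up).
Scan path per layer = 11100 / 0.25, so 44400 mm.
Scan time per layer: 44400 / 6940 → 6.3977 s.
Layer cycle: 6.3977 + 11.8 → 18.1977 s.
Total: 458 × 18.1977 s = 8334.5466 s → 2.32 hours.

2.32 hours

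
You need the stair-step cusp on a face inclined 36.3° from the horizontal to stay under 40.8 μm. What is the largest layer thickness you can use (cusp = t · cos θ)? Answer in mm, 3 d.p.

0.051 mm

t = h_c / cos θ = 0.0408 / 0.8059 = 0.051 mm.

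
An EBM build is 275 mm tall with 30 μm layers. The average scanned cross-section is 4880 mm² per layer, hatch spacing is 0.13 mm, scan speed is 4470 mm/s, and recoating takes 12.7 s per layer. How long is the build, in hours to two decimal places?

53.72 hours

Number of layers: 275 / 0.03 → 9167 (rounded up).
Scan path per layer: 4880 / 0.13 → 37538.5 mm.
Scan time per layer: 37538.5 / 4470 → 8.3979 s.
Layer cycle: 8.3979 + 12.7 → 21.0979 s.
Build time = 9167 × 21.0979 = 193404.4493 s = 53.72 hours.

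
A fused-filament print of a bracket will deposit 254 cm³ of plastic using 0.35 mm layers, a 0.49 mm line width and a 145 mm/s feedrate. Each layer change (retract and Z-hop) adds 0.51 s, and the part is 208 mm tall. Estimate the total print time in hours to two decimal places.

Extrusion cross-section = 0.35 × 0.49 = 0.1715 mm².
Toolpath length = 254 cm³ / 0.1715 mm² = 254000 / 0.1715 = 1481049.6 mm.
Extrusion time = 1481049.6 / 145 = 10214.1 s.
Number of layers: 208 / 0.35 → 595 (rounded up).
Layer-change overhead = 595 × 0.51 = 303.45 s.
Altogether 10214.1 + 303.45 = 10517.55 s, i.e. 2.92 hours.

2.92 hours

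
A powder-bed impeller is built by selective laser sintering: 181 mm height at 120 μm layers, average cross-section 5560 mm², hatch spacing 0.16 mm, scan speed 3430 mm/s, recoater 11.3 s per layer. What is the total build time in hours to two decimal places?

8.98 hours

Layer count = ceil(181 / 0.12) = 1509.
Hatch length per layer: 5560 / 0.16 → 34750 mm.
Scan time per layer = 34750 / 3430 = 10.1312 s.
Layer cycle = 10.1312 + 11.3, so 21.4312 s.
Build time = 1509 × 21.4312 = 32339.6808 s = 8.98 hours.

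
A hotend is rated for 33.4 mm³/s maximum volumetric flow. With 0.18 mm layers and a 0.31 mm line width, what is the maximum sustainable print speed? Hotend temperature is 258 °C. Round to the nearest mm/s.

Extrusion cross-section: 0.18 × 0.31 → 0.0558 mm².
Max speed = 33.4 / 0.0558 = 598.57 ≈ 599 mm/s.

599 mm/s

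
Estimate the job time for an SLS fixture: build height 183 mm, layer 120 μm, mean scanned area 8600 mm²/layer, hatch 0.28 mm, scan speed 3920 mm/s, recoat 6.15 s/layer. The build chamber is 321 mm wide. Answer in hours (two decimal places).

Layers = ⌈183/0.12⌉ = 1525.
Hatch length per layer = 8600 / 0.28, so 30714.3 mm.
Scan time per layer = 30714.3 / 3920, so 7.8353 s.
Per-layer time = 7.8353 + 6.15 = 13.9853 s.
1525 layers × 13.9853 s/layer = 21327.5825 s, i.e. 5.92 hours.

5.92 hours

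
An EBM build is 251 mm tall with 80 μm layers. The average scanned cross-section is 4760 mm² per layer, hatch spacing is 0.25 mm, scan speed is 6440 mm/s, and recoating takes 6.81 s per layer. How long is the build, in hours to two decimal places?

8.51 hours

Layers = ⌈251/0.08⌉ = 3138.
Per-layer scan distance: 4760 / 0.25 → 19040 mm.
Scan time per layer = 19040 / 6440, so 2.9565 s.
Layer cycle: 2.9565 + 6.81 → 9.7665 s.
Build time = 3138 × 9.7665 = 30647.277 s = 8.51 hours.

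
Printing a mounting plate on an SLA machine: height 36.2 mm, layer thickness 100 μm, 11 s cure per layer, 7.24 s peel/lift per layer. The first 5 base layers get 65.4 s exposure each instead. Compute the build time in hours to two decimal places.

1.91 hours

Layer count = ceil(36.2 / 0.1) = 362.
Base layers = 5 × (65.4 + 7.24) = 363.2 s.
Normal layers: 357 × (11 + 7.24) → 6511.68 s.
Total = 363.2 + 6511.68 = 6874.88 s = 1.91 hours.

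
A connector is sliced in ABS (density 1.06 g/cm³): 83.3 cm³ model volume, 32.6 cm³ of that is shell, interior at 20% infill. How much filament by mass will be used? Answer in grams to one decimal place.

Infill region = 83.3 − 32.6, so 50.7 cm³.
Deposited infill = 0.20 × 50.7, so 10.14 cm³.
Deposited volume: 32.6 + 10.14 → 42.74 cm³.
Mass: 42.74 × 1.06 → 45.3044 g.

45.3 g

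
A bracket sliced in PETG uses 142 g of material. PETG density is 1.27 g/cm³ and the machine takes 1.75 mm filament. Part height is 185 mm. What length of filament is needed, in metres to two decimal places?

Volume = 142 g / 1.27 g·cm⁻³ = 111.811 cm³ = 111811 mm³.
A = π r² = π × 0.875² = 2.4053 mm².
Length = 111811 / 2.4053 = 46485.26 mm = 46.49 m.

46.49 m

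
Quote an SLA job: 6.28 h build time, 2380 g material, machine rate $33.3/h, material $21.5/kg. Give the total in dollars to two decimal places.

Machine-time cost = 33.3 × 6.28 = $209.124.
Material charge = 21.5 × 2380/1000, so $51.17.
Total = 209.124 + 51.17 = 260.294 ≈ $260.29.

$260.29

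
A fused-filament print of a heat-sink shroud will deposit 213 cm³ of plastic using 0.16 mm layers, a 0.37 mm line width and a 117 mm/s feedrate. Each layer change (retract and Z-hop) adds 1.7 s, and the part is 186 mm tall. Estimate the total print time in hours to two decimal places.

9.09 hours

Extrusion cross-section = 0.16 × 0.37 = 0.0592 mm².
Path length: 213000 mm³ / 0.0592 mm² → 3597973 mm.
Extrusion time: 3597973 / 117 → 30751.9 s.
Layer count = ceil(186 / 0.16) = 1163.
Z-hop total: 1163 × 1.7 → 1977.1 s.
Total = 30751.9 + 1977.1 = 32729 s = 9.09 hours.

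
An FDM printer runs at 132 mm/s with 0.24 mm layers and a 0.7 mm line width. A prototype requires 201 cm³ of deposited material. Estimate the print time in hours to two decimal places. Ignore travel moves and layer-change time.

2.52 hours

Line area: 0.24 × 0.7 → 0.168 mm².
Toolpath length = 201 cm³ / 0.168 mm² = 201000 / 0.168 = 1196428.6 mm.
Time extruding = 1196428.6 / 132, so 9063.9 s.
In the requested units: 9063.9 s = 2.52 hours.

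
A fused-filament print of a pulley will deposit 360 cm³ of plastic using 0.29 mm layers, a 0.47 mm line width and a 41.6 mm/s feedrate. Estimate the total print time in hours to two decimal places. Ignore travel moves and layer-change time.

17.64 hours

Line area = 0.29 × 0.47 = 0.1363 mm².
Toolpath length = 360 cm³ / 0.1363 mm² = 360000 / 0.1363 = 2641232.6 mm.
Extrusion time: 2641232.6 / 41.6 → 63491.2 s.
63491.2 s = 17.64 hours.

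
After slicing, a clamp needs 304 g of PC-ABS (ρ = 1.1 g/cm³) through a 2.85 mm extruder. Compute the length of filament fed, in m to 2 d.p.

43.32 m

Volume = 304 g / 1.1 g·cm⁻³ = 276.3636 cm³ = 276363.6 mm³.
Filament cross-section = π × (2.85/2)² = 6.3794 mm².
Length = 276363.6 / 6.3794 = 43321.25 mm = 43.32 m.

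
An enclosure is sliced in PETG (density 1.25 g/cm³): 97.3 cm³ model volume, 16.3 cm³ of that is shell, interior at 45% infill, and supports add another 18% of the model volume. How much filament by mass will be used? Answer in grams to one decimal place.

87.8 g

Infill region: 97.3 − 16.3 → 81 cm³.
Deposited infill = 0.45 × 81, so 36.45 cm³.
Support = 0.18 × 97.3, so 17.514 cm³.
Total extruded = 16.3 + 36.45 + 17.514 = 70.264 cm³.
Mass = 70.264 × 1.25, so 87.83 g.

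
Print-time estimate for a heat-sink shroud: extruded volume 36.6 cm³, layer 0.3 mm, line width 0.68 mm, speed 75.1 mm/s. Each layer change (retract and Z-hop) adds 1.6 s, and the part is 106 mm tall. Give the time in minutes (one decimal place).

49.3 minutes

Line area = 0.3 × 0.68 = 0.204 mm².
Path length: 36600 mm³ / 0.204 mm² → 179411.8 mm.
Print-move time: 179411.8 / 75.1 → 2389 s.
Layers = ⌈106/0.3⌉ = 354.
Layer-change overhead: 354 × 1.6 → 566.4 s.
Altogether 2389 + 566.4 = 2955.4 s, i.e. 49.3 minutes.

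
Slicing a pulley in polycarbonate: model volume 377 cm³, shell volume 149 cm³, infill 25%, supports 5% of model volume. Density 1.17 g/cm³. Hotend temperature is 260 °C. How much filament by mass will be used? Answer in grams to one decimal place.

263.1 g

Interior volume: 377 − 149 → 228 cm³.
Infill volume = 0.25 × 228, so 57 cm³.
Support: 0.05 × 377 → 18.85 cm³.
Total printed volume: 149 + 57 + 18.85 → 224.85 cm³.
Mass = 224.85 × 1.17 = 263.0745 g.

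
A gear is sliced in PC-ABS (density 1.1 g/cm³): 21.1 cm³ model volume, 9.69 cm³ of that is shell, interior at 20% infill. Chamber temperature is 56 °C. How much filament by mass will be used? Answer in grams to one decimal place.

Volume inside the shell = 21.1 − 9.69, so 11.41 cm³.
Deposited infill = 0.20 × 11.41, so 2.282 cm³.
Total extruded: 9.69 + 2.282 → 11.972 cm³.
Mass = 11.972 × 1.1 = 13.1692 g.

13.2 g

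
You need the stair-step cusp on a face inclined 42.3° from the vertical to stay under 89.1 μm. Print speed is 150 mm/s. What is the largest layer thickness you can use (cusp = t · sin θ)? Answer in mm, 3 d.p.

sin(42.3°) = 0.6730; t_max = 0.0891/0.6730 = 0.132 mm.

0.132 mm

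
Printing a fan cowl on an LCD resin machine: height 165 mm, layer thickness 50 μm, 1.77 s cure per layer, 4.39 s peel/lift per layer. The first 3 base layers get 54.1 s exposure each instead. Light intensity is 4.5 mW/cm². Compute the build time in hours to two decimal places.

5.69 hours

Layers = ⌈165/0.05⌉ = 3300.
Burn-in layers = 3 × (54.1 + 4.39), so 175.47 s.
Remaining layers = 3297 × (1.77 + 4.39), so 20309.52 s.
Total = 175.47 + 20309.52 = 20484.99 s = 5.69 hours.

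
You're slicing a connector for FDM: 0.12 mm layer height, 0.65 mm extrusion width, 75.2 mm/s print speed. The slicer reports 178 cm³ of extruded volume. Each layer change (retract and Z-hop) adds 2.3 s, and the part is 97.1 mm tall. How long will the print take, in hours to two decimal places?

Extrusion cross-section: 0.12 × 0.65 → 0.078 mm².
Path length: 178000 mm³ / 0.078 mm² → 2282051.3 mm.
Time extruding: 2282051.3 / 75.2 → 30346.4 s.
Number of layers: 97.1 / 0.12 → 810 (rounded up).
Z-hop total = 810 × 2.3, so 1863 s.
Total = 30346.4 + 1863 = 32209.4 s = 8.95 hours.

8.95 hours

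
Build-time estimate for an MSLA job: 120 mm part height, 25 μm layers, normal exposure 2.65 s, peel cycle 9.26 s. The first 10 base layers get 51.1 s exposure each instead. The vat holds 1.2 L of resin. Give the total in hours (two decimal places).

Layer count = ceil(120 / 0.025) = 4800.
Base layers = 10 × (51.1 + 9.26), so 603.6 s.
Remaining layers = 4790 × (2.65 + 9.26) = 57048.9 s.
Total = 603.6 + 57048.9 = 57652.5 s = 16.01 hours.

16.01 hours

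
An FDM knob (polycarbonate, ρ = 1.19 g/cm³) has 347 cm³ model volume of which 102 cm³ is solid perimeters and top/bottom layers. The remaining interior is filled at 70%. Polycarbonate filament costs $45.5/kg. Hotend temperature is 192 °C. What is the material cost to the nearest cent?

$14.81

Infill region = 347 − 102 = 245 cm³.
Infill volume: 0.70 × 245 → 171.5 cm³.
Deposited volume: 102 + 171.5 → 273.5 cm³.
Mass = 273.5 × 1.19 = 325.465 g.
Cost = 325.465 g / 1000 × $45.5/kg = $14.81.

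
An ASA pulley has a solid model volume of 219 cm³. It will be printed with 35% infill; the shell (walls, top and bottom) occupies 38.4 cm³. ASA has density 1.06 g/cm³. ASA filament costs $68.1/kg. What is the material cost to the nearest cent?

$7.33

Infill region = 219 − 38.4, so 180.6 cm³.
Infill volume = 0.35 × 180.6 = 63.21 cm³.
Total extruded = 38.4 + 63.21 = 101.61 cm³.
Mass: 101.61 × 1.06 → 107.7066 g.
Cost = 107.7066 g / 1000 × $68.1/kg = $7.33.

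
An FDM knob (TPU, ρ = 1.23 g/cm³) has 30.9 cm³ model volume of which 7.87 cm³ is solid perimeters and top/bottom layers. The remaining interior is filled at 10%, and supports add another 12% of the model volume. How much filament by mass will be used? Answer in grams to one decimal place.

Interior volume: 30.9 − 7.87 → 23.03 cm³.
Infill volume = 0.10 × 23.03, so 2.303 cm³.
Support = 0.12 × 30.9, so 3.708 cm³.
Total printed volume = 7.87 + 2.303 + 3.708, so 13.881 cm³.
Mass: 13.881 × 1.23 → 17.07363 g.

17.1 g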